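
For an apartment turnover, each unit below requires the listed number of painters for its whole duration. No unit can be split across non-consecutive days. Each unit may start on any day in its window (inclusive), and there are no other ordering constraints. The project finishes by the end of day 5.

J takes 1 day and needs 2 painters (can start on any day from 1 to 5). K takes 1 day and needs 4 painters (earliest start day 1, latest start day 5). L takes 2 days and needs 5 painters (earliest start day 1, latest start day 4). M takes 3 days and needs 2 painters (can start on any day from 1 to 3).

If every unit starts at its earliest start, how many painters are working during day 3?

2

At early start, day 3 has: M.
Demand: 2 = 2.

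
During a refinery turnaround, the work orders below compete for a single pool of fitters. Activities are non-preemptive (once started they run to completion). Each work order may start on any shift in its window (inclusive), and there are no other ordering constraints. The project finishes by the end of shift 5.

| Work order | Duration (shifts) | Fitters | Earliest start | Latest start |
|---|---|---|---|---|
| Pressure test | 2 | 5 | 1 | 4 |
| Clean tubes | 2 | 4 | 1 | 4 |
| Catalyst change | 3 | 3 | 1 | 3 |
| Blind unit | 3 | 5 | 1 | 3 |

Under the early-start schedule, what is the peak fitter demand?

Early-start schedule: Pressure test@1, Clean tubes@1, Catalyst change@1, Blind unit@1.
Load per shift: shift 1: 17, shift 2: 17, shift 3: 8, shift 4: 0, shift 5: 0.
Peak is 17.

17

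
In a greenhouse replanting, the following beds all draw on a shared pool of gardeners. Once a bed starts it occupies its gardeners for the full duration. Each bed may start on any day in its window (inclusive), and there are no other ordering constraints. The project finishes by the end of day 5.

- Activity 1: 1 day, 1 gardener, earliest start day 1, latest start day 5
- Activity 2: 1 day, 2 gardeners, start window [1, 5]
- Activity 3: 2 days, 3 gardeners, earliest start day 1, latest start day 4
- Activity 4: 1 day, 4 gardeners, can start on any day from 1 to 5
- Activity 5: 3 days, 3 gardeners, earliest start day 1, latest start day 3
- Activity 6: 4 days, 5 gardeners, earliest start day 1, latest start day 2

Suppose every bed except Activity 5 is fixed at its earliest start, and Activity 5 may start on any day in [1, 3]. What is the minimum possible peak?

15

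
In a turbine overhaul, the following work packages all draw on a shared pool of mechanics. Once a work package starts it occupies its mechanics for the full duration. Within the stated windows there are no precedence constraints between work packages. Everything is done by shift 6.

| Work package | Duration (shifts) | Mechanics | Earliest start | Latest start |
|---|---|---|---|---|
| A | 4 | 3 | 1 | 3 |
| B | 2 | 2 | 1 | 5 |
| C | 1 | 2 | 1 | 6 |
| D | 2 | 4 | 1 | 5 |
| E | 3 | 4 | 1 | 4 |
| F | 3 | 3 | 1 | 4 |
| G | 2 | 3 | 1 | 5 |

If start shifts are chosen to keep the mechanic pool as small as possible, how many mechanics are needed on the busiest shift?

10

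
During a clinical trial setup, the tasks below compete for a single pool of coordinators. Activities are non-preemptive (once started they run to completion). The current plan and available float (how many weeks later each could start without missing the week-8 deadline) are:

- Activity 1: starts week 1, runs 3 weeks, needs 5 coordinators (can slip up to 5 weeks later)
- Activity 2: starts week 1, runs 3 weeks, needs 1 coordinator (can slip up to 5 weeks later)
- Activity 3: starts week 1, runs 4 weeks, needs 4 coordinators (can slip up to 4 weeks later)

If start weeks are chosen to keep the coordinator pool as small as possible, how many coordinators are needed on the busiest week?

Early-start (Activity 1@1, Activity 2@1, Activity 3@1) gives peak 10: w1:10  w2:10  w3:10  w4:4  w5:0  w6:0  w7:0  w8:0.
Shift Activity 2→4, Activity 3→4.
Schedule Activity 1@1, Activity 2@4, Activity 3@4: w1:5  w2:5  w3:5  w4:5  w5:5  w6:5  w7:4  w8:0 — peak 5.
Total coordinator-weeks = 34 over 8 weeks ⇒ peak ≥ ⌈34/8⌉ = 5, so 5 is optimal.

5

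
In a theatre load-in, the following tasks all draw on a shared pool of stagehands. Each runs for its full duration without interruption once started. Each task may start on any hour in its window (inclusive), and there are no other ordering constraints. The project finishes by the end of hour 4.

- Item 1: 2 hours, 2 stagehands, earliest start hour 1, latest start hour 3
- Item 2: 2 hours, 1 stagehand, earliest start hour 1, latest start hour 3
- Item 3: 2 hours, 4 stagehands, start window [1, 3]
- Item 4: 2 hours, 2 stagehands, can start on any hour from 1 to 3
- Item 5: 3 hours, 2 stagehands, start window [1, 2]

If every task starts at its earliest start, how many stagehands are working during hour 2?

At early start, hour 2 has: Item 1, Item 2, Item 3, Item 4, Item 5.
Demand: 2 + 1 + 4 + 2 + 2 = 11.

11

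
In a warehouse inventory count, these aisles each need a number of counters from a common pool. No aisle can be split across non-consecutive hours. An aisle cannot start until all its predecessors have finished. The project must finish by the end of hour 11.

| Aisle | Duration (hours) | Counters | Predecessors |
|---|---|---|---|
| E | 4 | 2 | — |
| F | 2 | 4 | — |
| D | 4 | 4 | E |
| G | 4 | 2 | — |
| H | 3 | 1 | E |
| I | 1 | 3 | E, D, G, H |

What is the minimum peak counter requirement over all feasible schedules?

5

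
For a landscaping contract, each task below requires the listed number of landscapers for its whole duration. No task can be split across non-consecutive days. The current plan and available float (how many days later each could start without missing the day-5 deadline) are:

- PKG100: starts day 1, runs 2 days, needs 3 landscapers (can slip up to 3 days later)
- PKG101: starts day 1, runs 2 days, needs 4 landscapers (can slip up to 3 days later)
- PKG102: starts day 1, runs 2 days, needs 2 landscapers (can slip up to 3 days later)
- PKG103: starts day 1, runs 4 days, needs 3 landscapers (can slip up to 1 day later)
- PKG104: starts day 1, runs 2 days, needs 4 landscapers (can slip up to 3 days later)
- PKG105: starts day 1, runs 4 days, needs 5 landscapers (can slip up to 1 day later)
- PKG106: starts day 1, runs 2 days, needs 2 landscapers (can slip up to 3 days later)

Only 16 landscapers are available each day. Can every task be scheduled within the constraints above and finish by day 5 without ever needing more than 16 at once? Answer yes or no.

Schedule PKG100@1, PKG101@1, PKG102@3, PKG103@1, PKG104@3, PKG105@1, PKG106@3: d1:15  d2:15  d3:16  d4:16  d5:0 — peak 16 ≤ 16.

yes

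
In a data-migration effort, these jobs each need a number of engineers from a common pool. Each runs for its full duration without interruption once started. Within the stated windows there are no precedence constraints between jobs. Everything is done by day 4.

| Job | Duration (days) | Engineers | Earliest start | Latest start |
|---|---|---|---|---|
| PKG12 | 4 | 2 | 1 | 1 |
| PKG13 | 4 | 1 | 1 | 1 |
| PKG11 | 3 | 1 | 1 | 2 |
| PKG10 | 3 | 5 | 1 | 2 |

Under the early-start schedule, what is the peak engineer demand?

9

Early-start schedule: PKG12@1, PKG13@1, PKG11@1, PKG10@1.
Load per day: day 1: 9, day 2: 9, day 3: 9, day 4: 3.
Peak is 9.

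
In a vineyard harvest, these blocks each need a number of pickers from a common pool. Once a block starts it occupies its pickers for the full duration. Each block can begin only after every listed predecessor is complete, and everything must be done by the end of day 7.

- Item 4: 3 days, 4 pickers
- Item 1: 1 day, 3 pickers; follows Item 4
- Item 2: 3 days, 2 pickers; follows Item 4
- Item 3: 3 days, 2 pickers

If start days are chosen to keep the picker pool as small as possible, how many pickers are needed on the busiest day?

4

Early-start (Item 4@1, Item 1@4, Item 2@4, Item 3@1) gives peak 6: d1:6  d2:6  d3:6  d4:5  d5:2  d6:2  d7:0.
Shift Item 2→5, Item 3→5.
Schedule Item 4@1, Item 1@4, Item 2@5, Item 3@5: d1:4  d2:4  d3:4  d4:3  d5:4  d6:4  d7:4 — peak 4.
Total picker-days = 27 over 7 days ⇒ peak ≥ ⌈27/7⌉ = 4, so 4 is optimal.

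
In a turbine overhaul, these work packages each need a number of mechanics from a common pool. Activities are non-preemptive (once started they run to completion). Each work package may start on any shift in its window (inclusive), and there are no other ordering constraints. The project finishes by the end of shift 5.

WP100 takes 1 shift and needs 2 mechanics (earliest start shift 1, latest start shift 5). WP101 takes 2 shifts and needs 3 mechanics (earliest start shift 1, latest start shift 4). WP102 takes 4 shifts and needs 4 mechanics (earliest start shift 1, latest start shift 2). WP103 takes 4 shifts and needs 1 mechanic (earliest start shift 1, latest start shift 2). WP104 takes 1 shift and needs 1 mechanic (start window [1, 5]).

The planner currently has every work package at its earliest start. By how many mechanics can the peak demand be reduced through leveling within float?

Early-start peak: s1:11  s2:8  s3:5  s4:5  s5:0 ⇒ 11.
Leveled (WP100@1, WP101@1, WP102@2, WP103@1, WP104@1): s1:7  s2:8  s3:5  s4:5  s5:4 ⇒ 8.
Reduction 11 − 8 = 3.

3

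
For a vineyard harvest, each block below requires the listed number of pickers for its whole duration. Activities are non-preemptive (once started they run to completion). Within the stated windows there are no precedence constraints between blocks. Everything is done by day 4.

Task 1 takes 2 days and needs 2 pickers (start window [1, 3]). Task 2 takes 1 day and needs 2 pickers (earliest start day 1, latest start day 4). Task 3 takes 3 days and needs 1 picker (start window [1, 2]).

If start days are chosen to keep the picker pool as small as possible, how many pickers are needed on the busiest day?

3

Early-start (Task 1@1, Task 2@1, Task 3@1) gives peak 5: d1:5  d2:3  d3:1  d4:0.
Shift Task 2→3.
Schedule Task 1@1, Task 2@3, Task 3@1: d1:3  d2:3  d3:3  d4:0 — peak 3.
Total picker-days = 9 over 4 days ⇒ peak ≥ ⌈9/4⌉ = 3, so 3 is optimal.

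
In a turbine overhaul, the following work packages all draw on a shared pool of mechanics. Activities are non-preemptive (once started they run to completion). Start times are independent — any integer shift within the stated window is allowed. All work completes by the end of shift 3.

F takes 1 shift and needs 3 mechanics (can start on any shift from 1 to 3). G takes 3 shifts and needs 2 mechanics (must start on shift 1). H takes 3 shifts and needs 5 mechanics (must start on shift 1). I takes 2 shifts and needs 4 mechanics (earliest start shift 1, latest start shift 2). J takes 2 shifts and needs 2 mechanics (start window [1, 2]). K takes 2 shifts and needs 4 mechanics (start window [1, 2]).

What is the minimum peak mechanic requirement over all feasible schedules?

Early-start (F@1, G@1, H@1, I@1, J@1, K@1) gives peak 20: s1:20  s2:17  s3:7.
Shift K→2.
Schedule F@1, G@1, H@1, I@1, J@1, K@2: s1:16  s2:17  s3:11 — peak 17.
No arrangement of the 24 feasible schedules does better.

17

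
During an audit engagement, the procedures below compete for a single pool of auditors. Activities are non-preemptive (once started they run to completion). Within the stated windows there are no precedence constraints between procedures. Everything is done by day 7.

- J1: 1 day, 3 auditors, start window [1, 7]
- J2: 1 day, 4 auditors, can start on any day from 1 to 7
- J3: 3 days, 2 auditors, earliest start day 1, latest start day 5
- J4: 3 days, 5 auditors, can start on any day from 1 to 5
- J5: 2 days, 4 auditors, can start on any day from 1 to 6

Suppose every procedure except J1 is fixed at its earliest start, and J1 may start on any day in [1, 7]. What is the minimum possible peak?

J1@1: d1:18  d2:11  d3:7  d4:0  d5:0  d6:0  d7:0 → peak 18
J1@2: d1:15  d2:14  d3:7  d4:0  d5:0  d6:0  d7:0 → peak 15
J1@3: d1:15  d2:11  d3:10  d4:0  d5:0  d6:0  d7:0 → peak 15
J1@4: d1:15  d2:11  d3:7  d4:3  d5:0  d6:0  d7:0 → peak 15
J1@5: d1:15  d2:11  d3:7  d4:0  d5:3  d6:0  d7:0 → peak 15
J1@6: d1:15  d2:11  d3:7  d4:0  d5:0  d6:3  d7:0 → peak 15
J1@7: d1:15  d2:11  d3:7  d4:0  d5:0  d6:0  d7:3 → peak 15
Best is J1@2, peak 15.

15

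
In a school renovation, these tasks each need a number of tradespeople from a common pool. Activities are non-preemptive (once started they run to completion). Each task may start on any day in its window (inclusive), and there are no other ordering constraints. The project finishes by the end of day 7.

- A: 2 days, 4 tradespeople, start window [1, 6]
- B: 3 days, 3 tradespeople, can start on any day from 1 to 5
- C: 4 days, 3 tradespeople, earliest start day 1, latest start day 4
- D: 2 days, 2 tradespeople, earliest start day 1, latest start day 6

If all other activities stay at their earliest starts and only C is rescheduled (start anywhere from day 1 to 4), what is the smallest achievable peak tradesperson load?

C@1: d1:12  d2:12  d3:6  d4:3  d5:0  d6:0  d7:0 → peak 12
C@2: d1:9  d2:12  d3:6  d4:3  d5:3  d6:0  d7:0 → peak 12
C@3: d1:9  d2:9  d3:6  d4:3  d5:3  d6:3  d7:0 → peak 9
C@4: d1:9  d2:9  d3:3  d4:3  d5:3  d6:3  d7:3 → peak 9
Best is C@3, peak 9.

9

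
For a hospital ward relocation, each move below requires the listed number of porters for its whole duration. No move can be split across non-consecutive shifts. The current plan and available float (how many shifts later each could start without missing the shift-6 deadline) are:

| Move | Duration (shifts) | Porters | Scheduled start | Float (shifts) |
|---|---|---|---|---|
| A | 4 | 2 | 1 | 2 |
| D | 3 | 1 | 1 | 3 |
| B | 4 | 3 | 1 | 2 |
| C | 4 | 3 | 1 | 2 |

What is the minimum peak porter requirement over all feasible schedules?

9

Schedule A@1, D@1, B@1, C@1: s1:9  s2:9  s3:9  s4:8  s5:0  s6:0 — peak 9.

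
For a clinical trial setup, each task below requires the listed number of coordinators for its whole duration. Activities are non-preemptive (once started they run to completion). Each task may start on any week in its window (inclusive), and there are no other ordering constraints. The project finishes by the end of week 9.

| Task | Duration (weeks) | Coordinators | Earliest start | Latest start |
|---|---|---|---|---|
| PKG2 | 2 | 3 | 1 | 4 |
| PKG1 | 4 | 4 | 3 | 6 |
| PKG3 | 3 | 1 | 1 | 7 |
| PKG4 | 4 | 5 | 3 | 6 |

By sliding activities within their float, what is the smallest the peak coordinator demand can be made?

Early-start (PKG2@1, PKG1@3, PKG3@1, PKG4@3) gives peak 10: w1:4  w2:4  w3:10  w4:9  w5:9  w6:9  w7:0  w8:0  w9:0.
Shift PKG4→4.
Schedule PKG2@1, PKG1@3, PKG3@1, PKG4@4: w1:4  w2:4  w3:5  w4:9  w5:9  w6:9  w7:5  w8:0  w9:0 — peak 9.

9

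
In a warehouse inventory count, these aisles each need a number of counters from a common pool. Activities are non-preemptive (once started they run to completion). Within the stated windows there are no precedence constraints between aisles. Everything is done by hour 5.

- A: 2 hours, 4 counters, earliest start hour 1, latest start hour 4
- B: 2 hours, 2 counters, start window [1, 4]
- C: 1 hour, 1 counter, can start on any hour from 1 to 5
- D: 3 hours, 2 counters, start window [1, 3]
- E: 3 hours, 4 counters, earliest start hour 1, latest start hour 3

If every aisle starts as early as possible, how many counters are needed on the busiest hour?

Early-start schedule: A@1, B@1, C@1, D@1, E@1.
Load per hour: hour 1: 13, hour 2: 12, hour 3: 6, hour 4: 0, hour 5: 0.
Peak is 13.

13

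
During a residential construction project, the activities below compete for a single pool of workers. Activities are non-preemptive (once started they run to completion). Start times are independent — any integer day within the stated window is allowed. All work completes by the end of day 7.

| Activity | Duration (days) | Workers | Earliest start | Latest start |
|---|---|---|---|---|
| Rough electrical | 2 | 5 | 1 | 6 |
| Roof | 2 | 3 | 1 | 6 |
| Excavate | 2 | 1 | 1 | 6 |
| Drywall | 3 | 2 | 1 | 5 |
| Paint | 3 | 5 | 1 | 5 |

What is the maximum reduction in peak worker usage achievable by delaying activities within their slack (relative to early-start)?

9

Early-start peak: d1:16  d2:16  d3:7  d4:0  d5:0  d6:0  d7:0 ⇒ 16.
Leveled (Rough electrical@1, Roof@3, Excavate@1, Drywall@3, Paint@5): d1:6  d2:6  d3:5  d4:5  d5:7  d6:5  d7:5 ⇒ 7.
Reduction 16 − 7 = 9.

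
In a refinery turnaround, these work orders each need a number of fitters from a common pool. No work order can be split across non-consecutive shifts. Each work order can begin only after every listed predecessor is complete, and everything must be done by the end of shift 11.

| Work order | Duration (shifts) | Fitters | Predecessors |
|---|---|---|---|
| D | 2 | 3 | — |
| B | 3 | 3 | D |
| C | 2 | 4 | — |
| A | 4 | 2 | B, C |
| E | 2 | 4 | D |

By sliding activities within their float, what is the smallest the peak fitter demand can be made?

Early-start (D@1, B@3, C@1, A@6, E@3) gives peak 7: s1:7  s2:7  s3:7  s4:7  s5:3  s6:2  s7:2  s8:2  s9:2  s10:0  s11:0.
Shift C→6, A→8, E→8.
Schedule D@1, B@3, C@6, A@8, E@8: s1:3  s2:3  s3:3  s4:3  s5:3  s6:4  s7:4  s8:6  s9:6  s10:2  s11:2 — peak 6.

6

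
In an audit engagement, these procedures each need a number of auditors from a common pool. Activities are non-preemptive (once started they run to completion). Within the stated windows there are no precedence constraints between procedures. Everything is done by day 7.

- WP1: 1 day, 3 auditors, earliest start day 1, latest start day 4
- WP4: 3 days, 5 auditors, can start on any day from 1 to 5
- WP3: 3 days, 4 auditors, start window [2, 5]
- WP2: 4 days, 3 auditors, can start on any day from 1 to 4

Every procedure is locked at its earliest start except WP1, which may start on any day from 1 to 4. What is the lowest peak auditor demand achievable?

12

WP1@1: d1:11  d2:12  d3:12  d4:7  d5:0  d6:0  d7:0 → peak 12
WP1@2: d1:8  d2:15  d3:12  d4:7  d5:0  d6:0  d7:0 → peak 15
WP1@3: d1:8  d2:12  d3:15  d4:7  d5:0  d6:0  d7:0 → peak 15
WP1@4: d1:8  d2:12  d3:12  d4:10  d5:0  d6:0  d7:0 → peak 12
Best is WP1@1, peak 12.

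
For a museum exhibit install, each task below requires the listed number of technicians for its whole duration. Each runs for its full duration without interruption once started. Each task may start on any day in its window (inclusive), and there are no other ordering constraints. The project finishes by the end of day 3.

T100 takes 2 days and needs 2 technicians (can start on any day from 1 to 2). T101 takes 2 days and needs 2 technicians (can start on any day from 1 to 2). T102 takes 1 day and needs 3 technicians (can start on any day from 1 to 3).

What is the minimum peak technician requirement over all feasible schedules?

4

Early-start (T100@1, T101@1, T102@1) gives peak 7: d1:7  d2:4  d3:0.
Shift T102→3.
Schedule T100@1, T101@1, T102@3: d1:4  d2:4  d3:3 — peak 4.
Total technician-days = 11 over 3 days ⇒ peak ≥ ⌈11/3⌉ = 4, so 4 is optimal.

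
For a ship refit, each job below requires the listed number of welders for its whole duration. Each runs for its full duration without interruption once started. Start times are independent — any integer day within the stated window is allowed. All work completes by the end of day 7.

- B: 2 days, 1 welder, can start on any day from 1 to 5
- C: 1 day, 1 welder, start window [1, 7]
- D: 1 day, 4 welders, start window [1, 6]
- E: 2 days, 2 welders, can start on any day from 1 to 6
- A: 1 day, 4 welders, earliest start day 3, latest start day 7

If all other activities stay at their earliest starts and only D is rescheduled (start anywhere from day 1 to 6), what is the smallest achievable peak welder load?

4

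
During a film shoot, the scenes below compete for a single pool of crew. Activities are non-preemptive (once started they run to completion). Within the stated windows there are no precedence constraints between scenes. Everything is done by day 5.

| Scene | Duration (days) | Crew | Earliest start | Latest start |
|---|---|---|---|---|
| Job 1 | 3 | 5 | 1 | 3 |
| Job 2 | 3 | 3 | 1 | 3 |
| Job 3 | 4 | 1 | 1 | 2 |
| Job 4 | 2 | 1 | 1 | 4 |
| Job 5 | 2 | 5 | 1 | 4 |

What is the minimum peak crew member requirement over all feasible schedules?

9

Early-start (Job 1@1, Job 2@1, Job 3@1, Job 4@1, Job 5@1) gives peak 15: d1:15  d2:15  d3:9  d4:1  d5:0.
Shift Job 4→4, Job 5→4.
Schedule Job 1@1, Job 2@1, Job 3@1, Job 4@4, Job 5@4: d1:9  d2:9  d3:9  d4:7  d5:6 — peak 9.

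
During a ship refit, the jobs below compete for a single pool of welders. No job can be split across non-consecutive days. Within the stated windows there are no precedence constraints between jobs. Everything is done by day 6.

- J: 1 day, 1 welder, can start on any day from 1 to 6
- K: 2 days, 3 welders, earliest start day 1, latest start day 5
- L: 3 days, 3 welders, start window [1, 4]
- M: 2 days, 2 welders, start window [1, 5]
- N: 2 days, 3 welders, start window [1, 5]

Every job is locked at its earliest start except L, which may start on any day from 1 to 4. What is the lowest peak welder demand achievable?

9

L@1: d1:12  d2:11  d3:3  d4:0  d5:0  d6:0 → peak 12
L@2: d1:9  d2:11  d3:3  d4:3  d5:0  d6:0 → peak 11
L@3: d1:9  d2:8  d3:3  d4:3  d5:3  d6:0 → peak 9
L@4: d1:9  d2:8  d3:0  d4:3  d5:3  d6:3 → peak 9
Best is L@3, peak 9.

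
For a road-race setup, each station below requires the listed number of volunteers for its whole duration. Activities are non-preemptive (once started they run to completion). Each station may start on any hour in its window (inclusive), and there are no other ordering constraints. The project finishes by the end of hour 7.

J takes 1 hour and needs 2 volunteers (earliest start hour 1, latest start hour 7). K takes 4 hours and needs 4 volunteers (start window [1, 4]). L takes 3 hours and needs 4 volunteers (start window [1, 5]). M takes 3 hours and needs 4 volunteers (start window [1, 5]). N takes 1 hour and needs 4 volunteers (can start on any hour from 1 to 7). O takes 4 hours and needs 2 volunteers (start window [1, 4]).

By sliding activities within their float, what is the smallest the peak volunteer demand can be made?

10

Early-start (J@1, K@1, L@1, M@1, N@1, O@1) gives peak 20: h1:20  h2:14  h3:14  h4:6  h5:0  h6:0  h7:0.
Shift M→4, N→5, O→2.
Schedule J@1, K@1, L@1, M@4, N@5, O@2: h1:10  h2:10  h3:10  h4:10  h5:10  h6:4  h7:0 — peak 10.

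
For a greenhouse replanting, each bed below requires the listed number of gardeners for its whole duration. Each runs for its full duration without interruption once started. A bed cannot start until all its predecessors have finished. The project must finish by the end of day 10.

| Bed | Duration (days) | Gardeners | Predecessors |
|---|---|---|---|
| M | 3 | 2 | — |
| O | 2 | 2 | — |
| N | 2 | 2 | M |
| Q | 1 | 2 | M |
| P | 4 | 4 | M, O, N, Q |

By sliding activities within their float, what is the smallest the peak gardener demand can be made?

4

Schedule M@1, O@1, N@4, Q@4, P@6: d1:4  d2:4  d3:2  d4:4  d5:2  d6:4  d7:4  d8:4  d9:4  d10:0 — peak 4.
Total gardener-days = 32 over 10 days ⇒ peak ≥ ⌈32/10⌉ = 4, so 4 is optimal.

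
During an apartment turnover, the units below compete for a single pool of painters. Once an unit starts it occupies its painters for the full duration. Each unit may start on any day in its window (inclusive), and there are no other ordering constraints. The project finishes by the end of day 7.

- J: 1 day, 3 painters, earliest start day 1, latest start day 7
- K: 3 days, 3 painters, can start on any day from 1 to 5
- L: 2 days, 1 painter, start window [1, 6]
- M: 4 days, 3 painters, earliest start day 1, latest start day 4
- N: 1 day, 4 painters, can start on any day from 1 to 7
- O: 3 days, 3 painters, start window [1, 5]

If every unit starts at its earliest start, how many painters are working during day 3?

At early start, day 3 has: K, M, O.
Demand: 3 + 3 + 3 = 9.

9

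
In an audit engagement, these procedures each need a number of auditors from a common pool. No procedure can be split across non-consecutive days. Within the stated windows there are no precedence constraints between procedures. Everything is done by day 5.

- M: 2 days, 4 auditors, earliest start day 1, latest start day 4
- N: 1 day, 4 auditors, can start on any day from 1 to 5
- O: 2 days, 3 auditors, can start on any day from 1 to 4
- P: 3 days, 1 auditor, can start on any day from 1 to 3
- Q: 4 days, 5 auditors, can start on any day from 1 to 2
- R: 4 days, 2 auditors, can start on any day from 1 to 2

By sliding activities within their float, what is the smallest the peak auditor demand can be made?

11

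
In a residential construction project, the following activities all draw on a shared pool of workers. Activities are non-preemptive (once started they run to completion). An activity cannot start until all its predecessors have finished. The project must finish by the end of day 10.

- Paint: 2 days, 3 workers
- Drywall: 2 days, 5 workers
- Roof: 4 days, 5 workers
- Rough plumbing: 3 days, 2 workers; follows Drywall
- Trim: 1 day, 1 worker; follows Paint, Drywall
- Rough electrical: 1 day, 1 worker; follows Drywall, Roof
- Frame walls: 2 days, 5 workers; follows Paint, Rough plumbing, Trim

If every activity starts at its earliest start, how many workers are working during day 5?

3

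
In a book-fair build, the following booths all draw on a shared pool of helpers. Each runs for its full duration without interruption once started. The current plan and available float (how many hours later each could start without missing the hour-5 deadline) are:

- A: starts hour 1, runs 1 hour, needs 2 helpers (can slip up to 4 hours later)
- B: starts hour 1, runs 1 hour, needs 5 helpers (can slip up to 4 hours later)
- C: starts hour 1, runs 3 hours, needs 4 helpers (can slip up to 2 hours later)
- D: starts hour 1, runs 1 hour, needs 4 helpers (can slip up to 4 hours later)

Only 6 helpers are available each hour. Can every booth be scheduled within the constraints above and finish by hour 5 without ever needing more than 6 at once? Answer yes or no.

yes

Schedule A@1, B@2, C@3, D@1: h1:6  h2:5  h3:4  h4:4  h5:4 — peak 6 ≤ 6.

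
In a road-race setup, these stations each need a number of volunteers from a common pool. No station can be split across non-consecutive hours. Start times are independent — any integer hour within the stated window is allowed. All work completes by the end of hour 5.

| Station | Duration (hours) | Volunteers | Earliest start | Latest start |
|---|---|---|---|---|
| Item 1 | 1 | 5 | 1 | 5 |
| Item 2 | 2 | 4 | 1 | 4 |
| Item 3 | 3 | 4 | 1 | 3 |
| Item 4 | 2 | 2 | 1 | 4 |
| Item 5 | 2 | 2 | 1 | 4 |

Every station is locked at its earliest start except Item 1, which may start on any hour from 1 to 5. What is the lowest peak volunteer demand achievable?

12

Item 1@1: h1:17  h2:12  h3:4  h4:0  h5:0 → peak 17
Item 1@2: h1:12  h2:17  h3:4  h4:0  h5:0 → peak 17
Item 1@3: h1:12  h2:12  h3:9  h4:0  h5:0 → peak 12
Item 1@4: h1:12  h2:12  h3:4  h4:5  h5:0 → peak 12
Item 1@5: h1:12  h2:12  h3:4  h4:0  h5:5 → peak 12
Best is Item 1@3, peak 12.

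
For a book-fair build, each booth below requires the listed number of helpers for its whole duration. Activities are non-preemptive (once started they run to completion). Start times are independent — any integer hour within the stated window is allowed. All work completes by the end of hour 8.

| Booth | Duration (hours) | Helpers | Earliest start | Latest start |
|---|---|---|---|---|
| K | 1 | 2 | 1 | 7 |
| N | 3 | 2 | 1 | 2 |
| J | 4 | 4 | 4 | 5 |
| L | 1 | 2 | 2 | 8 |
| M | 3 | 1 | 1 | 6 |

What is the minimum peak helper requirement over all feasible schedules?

Early-start (K@1, N@1, J@4, L@2, M@1) gives peak 5: h1:5  h2:5  h3:3  h4:4  h5:4  h6:4  h7:4  h8:0.
Shift J→5, L→4, M→2.
Schedule K@1, N@1, J@5, L@4, M@2: h1:4  h2:3  h3:3  h4:3  h5:4  h6:4  h7:4  h8:4 — peak 4.
Total helper-hours = 29 over 8 hours ⇒ peak ≥ ⌈29/8⌉ = 4, so 4 is optimal.

4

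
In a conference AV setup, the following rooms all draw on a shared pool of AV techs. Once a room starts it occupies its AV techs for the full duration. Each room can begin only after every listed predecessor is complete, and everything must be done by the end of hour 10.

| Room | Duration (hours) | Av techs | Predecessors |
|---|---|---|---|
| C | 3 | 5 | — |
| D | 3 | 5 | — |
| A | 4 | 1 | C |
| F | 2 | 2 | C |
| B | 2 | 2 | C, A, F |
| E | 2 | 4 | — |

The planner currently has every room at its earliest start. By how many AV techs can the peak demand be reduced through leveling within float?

Early-start peak: h1:14  h2:14  h3:10  h4:3  h5:3  h6:1  h7:1  h8:2  h9:2  h10:0 ⇒ 14.
Leveled (C@1, D@4, A@4, F@7, B@9, E@8): h1:5  h2:5  h3:5  h4:6  h5:6  h6:6  h7:3  h8:6  h9:6  h10:2 ⇒ 6.
Reduction 14 − 6 = 8.

8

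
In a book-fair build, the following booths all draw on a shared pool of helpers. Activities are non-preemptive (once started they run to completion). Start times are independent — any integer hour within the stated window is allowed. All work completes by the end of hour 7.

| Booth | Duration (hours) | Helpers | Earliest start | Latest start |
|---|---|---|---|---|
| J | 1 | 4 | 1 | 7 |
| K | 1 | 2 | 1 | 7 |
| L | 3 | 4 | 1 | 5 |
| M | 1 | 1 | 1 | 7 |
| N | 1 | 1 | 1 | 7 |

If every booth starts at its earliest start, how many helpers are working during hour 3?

At early start, hour 3 has: L.
Demand: 4 = 4.

4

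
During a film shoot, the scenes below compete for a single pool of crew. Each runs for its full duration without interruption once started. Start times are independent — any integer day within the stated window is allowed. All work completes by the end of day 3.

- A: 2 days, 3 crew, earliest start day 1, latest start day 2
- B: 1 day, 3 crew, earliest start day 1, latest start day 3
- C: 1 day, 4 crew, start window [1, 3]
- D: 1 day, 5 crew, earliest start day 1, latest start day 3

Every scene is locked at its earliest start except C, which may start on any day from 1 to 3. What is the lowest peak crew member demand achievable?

11

C@1: d1:15  d2:3  d3:0 → peak 15
C@2: d1:11  d2:7  d3:0 → peak 11
C@3: d1:11  d2:3  d3:4 → peak 11
Best is C@2, peak 11.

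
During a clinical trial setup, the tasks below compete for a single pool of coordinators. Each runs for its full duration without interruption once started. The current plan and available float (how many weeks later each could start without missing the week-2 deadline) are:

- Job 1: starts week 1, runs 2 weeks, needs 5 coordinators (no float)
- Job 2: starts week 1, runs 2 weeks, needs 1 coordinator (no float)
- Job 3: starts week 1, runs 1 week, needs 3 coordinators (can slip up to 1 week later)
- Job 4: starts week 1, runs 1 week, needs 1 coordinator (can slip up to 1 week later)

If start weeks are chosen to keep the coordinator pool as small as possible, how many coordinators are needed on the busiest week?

Early-start (Job 1@1, Job 2@1, Job 3@1, Job 4@1) gives peak 10: w1:10  w2:6.
Shift Job 4→2.
Schedule Job 1@1, Job 2@1, Job 3@1, Job 4@2: w1:9  w2:7 — peak 9.
No arrangement of the 4 feasible schedules does better.

9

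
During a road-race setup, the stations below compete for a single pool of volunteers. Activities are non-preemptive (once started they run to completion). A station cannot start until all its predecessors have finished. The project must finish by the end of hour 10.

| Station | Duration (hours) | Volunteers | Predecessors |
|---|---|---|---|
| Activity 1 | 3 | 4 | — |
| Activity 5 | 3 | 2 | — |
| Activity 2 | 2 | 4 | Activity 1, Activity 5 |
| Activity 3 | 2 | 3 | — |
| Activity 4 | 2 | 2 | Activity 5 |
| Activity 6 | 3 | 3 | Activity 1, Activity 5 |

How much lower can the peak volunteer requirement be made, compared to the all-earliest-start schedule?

Early-start peak: h1:9  h2:9  h3:6  h4:9  h5:9  h6:3  h7:0  h8:0  h9:0  h10:0 ⇒ 9.
Leveled (Activity 1@1, Activity 5@1, Activity 2@4, Activity 3@6, Activity 4@4, Activity 6@6): h1:6  h2:6  h3:6  h4:6  h5:6  h6:6  h7:6  h8:3  h9:0  h10:0 ⇒ 6.
Reduction 9 − 6 = 3.

3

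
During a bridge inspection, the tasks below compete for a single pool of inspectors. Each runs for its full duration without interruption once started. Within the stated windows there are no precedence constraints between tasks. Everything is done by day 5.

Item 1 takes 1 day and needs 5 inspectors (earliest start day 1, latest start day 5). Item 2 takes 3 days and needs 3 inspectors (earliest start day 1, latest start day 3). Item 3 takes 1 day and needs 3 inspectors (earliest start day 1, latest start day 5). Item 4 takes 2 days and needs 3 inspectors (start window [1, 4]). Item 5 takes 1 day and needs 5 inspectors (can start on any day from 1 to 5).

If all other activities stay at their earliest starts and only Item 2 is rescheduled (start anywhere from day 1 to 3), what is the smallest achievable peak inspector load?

16

Item 2@1: d1:19  d2:6  d3:3  d4:0  d5:0 → peak 19
Item 2@2: d1:16  d2:6  d3:3  d4:3  d5:0 → peak 16
Item 2@3: d1:16  d2:3  d3:3  d4:3  d5:3 → peak 16
Best is Item 2@2, peak 16.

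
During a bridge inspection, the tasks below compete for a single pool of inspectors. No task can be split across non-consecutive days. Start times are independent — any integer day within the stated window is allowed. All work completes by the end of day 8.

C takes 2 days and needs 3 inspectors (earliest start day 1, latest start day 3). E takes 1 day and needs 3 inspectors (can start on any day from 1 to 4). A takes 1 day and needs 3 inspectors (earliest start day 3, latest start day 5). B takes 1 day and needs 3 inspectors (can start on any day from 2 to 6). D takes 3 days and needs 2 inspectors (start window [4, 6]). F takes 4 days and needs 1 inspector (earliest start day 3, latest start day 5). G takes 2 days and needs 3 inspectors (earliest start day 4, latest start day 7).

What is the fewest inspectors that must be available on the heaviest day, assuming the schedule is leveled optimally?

5

Early-start (C@1, E@1, A@3, B@2, D@4, F@3, G@4) gives peak 6: d1:6  d2:6  d3:4  d4:6  d5:6  d6:3  d7:0  d8:0.
Shift E→3, A→4, B→5, D→6, G→7.
Schedule C@1, E@3, A@4, B@5, D@6, F@3, G@7: d1:3  d2:3  d3:4  d4:4  d5:4  d6:3  d7:5  d8:5 — peak 5.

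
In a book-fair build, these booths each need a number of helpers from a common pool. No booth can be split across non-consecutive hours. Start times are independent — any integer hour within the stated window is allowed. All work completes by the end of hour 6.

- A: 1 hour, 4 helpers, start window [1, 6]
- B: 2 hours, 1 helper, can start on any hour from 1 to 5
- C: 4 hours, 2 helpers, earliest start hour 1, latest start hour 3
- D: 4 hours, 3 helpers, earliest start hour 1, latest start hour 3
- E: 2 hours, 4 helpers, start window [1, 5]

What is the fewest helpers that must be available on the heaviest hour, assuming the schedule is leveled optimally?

7

Early-start (A@1, B@1, C@1, D@1, E@1) gives peak 14: h1:14  h2:10  h3:5  h4:5  h5:0  h6:0.
Shift D→2, E→5.
Schedule A@1, B@1, C@1, D@2, E@5: h1:7  h2:6  h3:5  h4:5  h5:7  h6:4 — peak 7.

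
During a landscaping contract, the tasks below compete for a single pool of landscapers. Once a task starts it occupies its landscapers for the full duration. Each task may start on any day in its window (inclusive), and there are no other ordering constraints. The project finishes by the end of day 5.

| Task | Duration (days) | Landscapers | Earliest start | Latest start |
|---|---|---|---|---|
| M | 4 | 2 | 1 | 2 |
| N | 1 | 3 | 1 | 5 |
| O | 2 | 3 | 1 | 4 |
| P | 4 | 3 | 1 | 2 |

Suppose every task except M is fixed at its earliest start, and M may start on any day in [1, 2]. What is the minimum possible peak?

9

M@1: d1:11  d2:8  d3:5  d4:5  d5:0 → peak 11
M@2: d1:9  d2:8  d3:5  d4:5  d5:2 → peak 9
Best is M@2, peak 9.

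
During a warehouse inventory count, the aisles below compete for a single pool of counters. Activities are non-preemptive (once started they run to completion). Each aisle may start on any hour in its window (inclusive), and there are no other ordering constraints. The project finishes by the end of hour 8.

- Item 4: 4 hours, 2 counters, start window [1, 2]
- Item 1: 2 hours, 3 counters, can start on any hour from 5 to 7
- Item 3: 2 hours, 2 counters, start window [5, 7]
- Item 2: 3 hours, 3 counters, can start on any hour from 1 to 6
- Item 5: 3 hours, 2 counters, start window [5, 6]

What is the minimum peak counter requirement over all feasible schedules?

Early-start (Item 4@1, Item 1@5, Item 3@5, Item 2@1, Item 5@5) gives peak 7: h1:5  h2:5  h3:5  h4:2  h5:7  h6:7  h7:2  h8:0.
Shift Item 3→7.
Schedule Item 4@1, Item 1@5, Item 3@7, Item 2@1, Item 5@5: h1:5  h2:5  h3:5  h4:2  h5:5  h6:5  h7:4  h8:2 — peak 5.
Total counter-hours = 33 over 8 hours ⇒ peak ≥ ⌈33/8⌉ = 5, so 5 is optimal.

5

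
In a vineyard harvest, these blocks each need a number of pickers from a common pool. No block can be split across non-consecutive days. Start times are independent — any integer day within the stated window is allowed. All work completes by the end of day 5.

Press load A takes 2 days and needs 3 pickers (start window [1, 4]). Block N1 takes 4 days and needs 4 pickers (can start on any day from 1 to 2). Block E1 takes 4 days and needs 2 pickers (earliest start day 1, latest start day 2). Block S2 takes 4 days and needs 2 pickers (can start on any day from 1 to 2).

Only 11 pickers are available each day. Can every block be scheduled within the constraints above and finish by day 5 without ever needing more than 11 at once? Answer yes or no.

Schedule Press load A@1, Block N1@1, Block E1@1, Block S2@1: d1:11  d2:11  d3:8  d4:8  d5:0 — peak 11 ≤ 11.

yes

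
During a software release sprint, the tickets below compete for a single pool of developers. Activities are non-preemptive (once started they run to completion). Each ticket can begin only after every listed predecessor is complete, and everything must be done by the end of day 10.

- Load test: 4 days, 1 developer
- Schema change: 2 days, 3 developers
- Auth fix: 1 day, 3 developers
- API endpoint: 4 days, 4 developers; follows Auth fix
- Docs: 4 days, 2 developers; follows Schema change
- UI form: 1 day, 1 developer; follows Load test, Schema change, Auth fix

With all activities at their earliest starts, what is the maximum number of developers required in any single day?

8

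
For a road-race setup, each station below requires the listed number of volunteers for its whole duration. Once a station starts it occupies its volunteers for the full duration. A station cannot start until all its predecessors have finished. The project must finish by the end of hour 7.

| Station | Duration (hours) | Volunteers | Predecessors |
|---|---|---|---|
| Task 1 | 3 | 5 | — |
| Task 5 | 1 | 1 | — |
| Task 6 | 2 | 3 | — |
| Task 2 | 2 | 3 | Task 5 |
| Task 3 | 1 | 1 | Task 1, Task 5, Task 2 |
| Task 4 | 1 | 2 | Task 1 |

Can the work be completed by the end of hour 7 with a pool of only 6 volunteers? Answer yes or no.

yes

Schedule Task 1@1, Task 5@1, Task 6@4, Task 2@4, Task 3@6, Task 4@6: h1:6  h2:5  h3:5  h4:6  h5:6  h6:3  h7:0 — peak 6 ≤ 6.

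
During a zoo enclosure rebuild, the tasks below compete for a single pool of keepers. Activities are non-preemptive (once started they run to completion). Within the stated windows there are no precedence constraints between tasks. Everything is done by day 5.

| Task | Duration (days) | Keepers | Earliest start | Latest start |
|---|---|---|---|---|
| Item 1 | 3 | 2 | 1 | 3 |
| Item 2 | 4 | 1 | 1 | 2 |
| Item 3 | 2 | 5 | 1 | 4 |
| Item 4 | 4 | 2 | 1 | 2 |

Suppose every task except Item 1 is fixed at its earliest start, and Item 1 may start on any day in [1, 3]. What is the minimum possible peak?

Item 1@1: d1:10  d2:10  d3:5  d4:3  d5:0 → peak 10
Item 1@2: d1:8  d2:10  d3:5  d4:5  d5:0 → peak 10
Item 1@3: d1:8  d2:8  d3:5  d4:5  d5:2 → peak 8
Best is Item 1@3, peak 8.

8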